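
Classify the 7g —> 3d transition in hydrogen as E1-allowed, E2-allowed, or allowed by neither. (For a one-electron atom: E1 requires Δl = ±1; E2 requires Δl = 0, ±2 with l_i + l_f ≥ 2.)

E2

Δl = 2 − 4 = -2; l_i + l_f = 6.
E1 (Δl = ±1): not satisfied.
E2 (Δl = 0,±2, l_i+l_f ≥ 2): satisfied.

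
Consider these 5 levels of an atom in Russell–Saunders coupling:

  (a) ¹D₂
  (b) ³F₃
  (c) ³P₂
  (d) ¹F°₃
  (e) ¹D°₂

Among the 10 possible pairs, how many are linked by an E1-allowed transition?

2

(a)–(b): forbidden (parity, ΔS).
(a)–(c): forbidden (parity, ΔS).
(a)–(d): allowed.
(a)–(e): allowed.
(b)–(c): forbidden (parity, ΔL).
(b)–(d): forbidden (ΔS).
(b)–(e): forbidden (ΔS).
(c)–(d): forbidden (ΔS, ΔL).
(c)–(e): forbidden (ΔS).
(d)–(e): forbidden (parity).
Allowed pairs: 2 of 10.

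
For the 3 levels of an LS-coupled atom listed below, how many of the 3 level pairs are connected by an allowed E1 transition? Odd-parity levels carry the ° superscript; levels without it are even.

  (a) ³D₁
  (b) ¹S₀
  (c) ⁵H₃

0

(a)–(b): forbidden (parity, ΔS, ΔL).
(a)–(c): forbidden (parity, ΔS, ΔL, ΔJ).
(b)–(c): forbidden (parity, ΔS, ΔL, ΔJ).
Allowed pairs: 0 of 3.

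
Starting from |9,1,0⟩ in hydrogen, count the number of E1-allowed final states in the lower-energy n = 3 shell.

E1 requires Δl = ±1, so l_f ∈ {0, 2}; with 0 ≤ l_f ≤ n_f−1 = 2, the allowed l_f values are {0, 2}.
For l_f = 0: m_f ∈ {m_i−1, m_i, m_i+1} ∩ [−0, 0] = {0} → 1 state.
For l_f = 2: m_f ∈ {m_i−1, m_i, m_i+1} ∩ [−2, 2] = {-1, 0, 1} → 3 states.
Total: 4.

4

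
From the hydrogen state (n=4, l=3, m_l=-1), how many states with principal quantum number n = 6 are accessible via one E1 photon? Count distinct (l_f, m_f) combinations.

E1 requires Δl = ±1, so l_f ∈ {2, 4}; with 0 ≤ l_f ≤ n_f−1 = 5, the allowed l_f values are {2, 4}.
For l_f = 2: m_f ∈ {m_i−1, m_i, m_i+1} ∩ [−2, 2] = {-2, -1, 0} → 3 states.
For l_f = 4: m_f ∈ {m_i−1, m_i, m_i+1} ∩ [−4, 4] = {-2, -1, 0} → 3 states.
Total: 6.

6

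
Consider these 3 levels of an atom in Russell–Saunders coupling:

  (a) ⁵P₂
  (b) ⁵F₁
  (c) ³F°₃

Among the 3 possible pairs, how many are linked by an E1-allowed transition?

(a)–(b): forbidden (parity, ΔL).
(a)–(c): forbidden (ΔS, ΔL).
(b)–(c): forbidden (ΔS, ΔJ).
Allowed pairs: 0 of 3.

0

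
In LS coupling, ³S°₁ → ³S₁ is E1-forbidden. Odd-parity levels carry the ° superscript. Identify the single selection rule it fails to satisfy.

the L=0 ↔ L=0 exclusion

Parity must change: odd → even — passes.
ΔS = 0: S: 1 → 1 — passes.
ΔL = 0, ±1 (not L=0↔0): L: 0 → 0, ΔL = +0 — fails.
ΔJ = 0, ±1 (not J=0↔0): J: 1 → 1, ΔJ = +0 — passes.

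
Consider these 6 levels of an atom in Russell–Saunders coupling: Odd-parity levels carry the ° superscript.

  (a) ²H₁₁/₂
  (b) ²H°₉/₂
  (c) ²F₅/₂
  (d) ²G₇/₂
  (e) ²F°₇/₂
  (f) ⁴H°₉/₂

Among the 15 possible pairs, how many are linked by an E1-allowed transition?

4

(a)–(b): allowed.
(a)–(c): forbidden (parity, ΔL, ΔJ).
(a)–(d): forbidden (parity, ΔJ).
(a)–(e): forbidden (ΔL, ΔJ).
(a)–(f): forbidden (ΔS).
(b)–(c): forbidden (ΔL, ΔJ).
(b)–(d): allowed.
(b)–(e): forbidden (parity, ΔL).
(b)–(f): forbidden (parity, ΔS).
(c)–(d): forbidden (parity).
(c)–(e): allowed.
(c)–(f): forbidden (ΔS, ΔL, ΔJ).
(d)–(e): allowed.
(d)–(f): forbidden (ΔS).
(e)–(f): forbidden (parity, ΔS, ΔL).
Allowed pairs: 4 of 15.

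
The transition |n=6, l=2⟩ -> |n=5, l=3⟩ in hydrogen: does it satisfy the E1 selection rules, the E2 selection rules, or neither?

Δl = 3 − 2 = +1; l_i + l_f = 5.
E1 (Δl = ±1): satisfied.
E2 (Δl = 0,±2, l_i+l_f ≥ 2): not satisfied.

E1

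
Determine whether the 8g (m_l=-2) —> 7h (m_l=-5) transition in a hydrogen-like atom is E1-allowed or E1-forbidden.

forbidden

Initial l = 4, final l = 5, so Δl = +1. E1 requires Δl = ±1: satisfied.
m_l: -2 → -5 (Δm_l = -3). |Δm_l| ≤ 1 violated.
The transition is electric-dipole forbidden.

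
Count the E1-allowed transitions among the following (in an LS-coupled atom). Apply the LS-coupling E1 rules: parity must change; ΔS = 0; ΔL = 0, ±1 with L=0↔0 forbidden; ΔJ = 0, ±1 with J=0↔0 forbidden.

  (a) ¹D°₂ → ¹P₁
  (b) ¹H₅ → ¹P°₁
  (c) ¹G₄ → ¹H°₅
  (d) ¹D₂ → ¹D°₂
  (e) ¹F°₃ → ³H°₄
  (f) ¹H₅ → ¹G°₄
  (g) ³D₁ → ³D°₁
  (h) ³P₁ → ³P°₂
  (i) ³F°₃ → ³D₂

(a) allowed
(b) forbidden (ΔL, ΔJ fail)
(c) allowed
(d) allowed
(e) forbidden (parity, ΔS, ΔL fail)
(f) allowed
(g) allowed
(h) allowed
(i) allowed
Total allowed: 7 of 9.

7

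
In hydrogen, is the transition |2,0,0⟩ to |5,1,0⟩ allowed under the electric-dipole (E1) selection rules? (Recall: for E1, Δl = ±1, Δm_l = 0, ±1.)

allowed

Δl = 1 − 0 = +1; the E1 rule Δl = ±1 is satisfied.
Δm_l = 0 − (0) = +0. E1 requires Δm_l = 0, ±1: satisfied.
All E1 selection rules are satisfied.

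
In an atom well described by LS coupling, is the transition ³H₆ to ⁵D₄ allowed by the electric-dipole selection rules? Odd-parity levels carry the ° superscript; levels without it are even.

Initial level: S=1, L=5, J=6, parity even. Final level: S=2, L=2, J=4, parity even.
Parity must change: even → even — ✗.
ΔS = 0: S: 1 → 2 — ✗.
ΔL = 0, ±1 (not L=0↔0): L: 5 → 2, ΔL = -3 — ✗.
ΔJ = 0, ±1 (not J=0↔0): J: 6 → 4, ΔJ = -2 — ✗.
Rule(s) violated: parity, ΔS, ΔL, ΔJ.

forbidden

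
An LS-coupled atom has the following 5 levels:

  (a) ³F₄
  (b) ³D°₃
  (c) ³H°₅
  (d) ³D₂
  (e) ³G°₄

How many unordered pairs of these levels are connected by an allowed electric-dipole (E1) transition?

(a)–(b): allowed.
(a)–(c): forbidden (ΔL).
(a)–(d): forbidden (parity, ΔJ).
(a)–(e): allowed.
(b)–(c): forbidden (parity, ΔL, ΔJ).
(b)–(d): allowed.
(b)–(e): forbidden (parity, ΔL).
(c)–(d): forbidden (ΔL, ΔJ).
(c)–(e): forbidden (parity).
(d)–(e): forbidden (ΔL, ΔJ).
Allowed pairs: 3 of 10.

3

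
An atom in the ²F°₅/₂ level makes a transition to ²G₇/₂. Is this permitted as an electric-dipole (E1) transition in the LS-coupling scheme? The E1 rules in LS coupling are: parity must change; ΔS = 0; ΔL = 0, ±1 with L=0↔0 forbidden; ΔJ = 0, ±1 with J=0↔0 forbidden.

allowed

Initial level: S=1/2, L=3, J=5/2, parity odd. Final level: S=1/2, L=4, J=7/2, parity even.
Parity must change: odd → even — passes.
ΔJ = 0, ±1 (not J=0↔0): J: 5/2 → 7/2, ΔJ = +1 — passes.
ΔL = 0, ±1 (not L=0↔0): L: 3 → 4, ΔL = +1 — passes.
ΔS = 0: S: 1/2 → 1/2 — passes.
All four E1 rules are satisfied.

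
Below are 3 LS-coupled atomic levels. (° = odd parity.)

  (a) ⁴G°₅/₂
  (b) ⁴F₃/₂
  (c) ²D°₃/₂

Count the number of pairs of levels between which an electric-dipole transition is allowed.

(a)–(b): allowed.
(a)–(c): forbidden (parity, ΔS, ΔL).
(b)–(c): forbidden (ΔS).
Allowed pairs: 1 of 3.

1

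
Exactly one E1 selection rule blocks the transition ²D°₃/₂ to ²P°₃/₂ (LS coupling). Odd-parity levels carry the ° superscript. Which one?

Initial level: S=1/2, L=2, J=3/2, parity odd. Final level: S=1/2, L=1, J=3/2, parity odd.
Parity must change: odd → odd — fails.
ΔS = 0: S: 1/2 → 1/2 — ok.
ΔL = 0, ±1 (not L=0↔0): L: 2 → 1, ΔL = -1 — ok.
ΔJ = 0, ±1 (not J=0↔0): J: 3/2 → 3/2, ΔJ = +0 — ok.

parity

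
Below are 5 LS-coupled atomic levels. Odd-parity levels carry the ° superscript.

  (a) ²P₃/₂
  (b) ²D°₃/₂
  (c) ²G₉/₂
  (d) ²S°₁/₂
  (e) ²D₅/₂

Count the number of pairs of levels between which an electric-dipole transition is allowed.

(a)–(b): allowed.
(a)–(c): forbidden (parity, ΔL, ΔJ).
(a)–(d): allowed.
(a)–(e): forbidden (parity).
(b)–(c): forbidden (ΔL, ΔJ).
(b)–(d): forbidden (parity, ΔL).
(b)–(e): allowed.
(c)–(d): forbidden (ΔL, ΔJ).
(c)–(e): forbidden (parity, ΔL, ΔJ).
(d)–(e): forbidden (ΔL, ΔJ).
Allowed pairs: 3 of 10.

3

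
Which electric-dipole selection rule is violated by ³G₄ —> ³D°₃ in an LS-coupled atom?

the ΔL = 0, ±1 rule

Parity must change: even → odd — ok.
ΔS = 0: S: 1 → 1 — ok.
ΔL = 0, ±1 (not L=0↔0): L: 4 → 2, ΔL = -2 — fails.
ΔJ = 0, ±1 (not J=0↔0): J: 4 → 3, ΔJ = -1 — ok.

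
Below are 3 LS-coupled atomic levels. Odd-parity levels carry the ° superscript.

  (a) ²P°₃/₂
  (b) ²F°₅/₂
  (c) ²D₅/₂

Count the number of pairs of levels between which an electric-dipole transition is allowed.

(a)–(b): forbidden (parity, ΔL).
(a)–(c): allowed.
(b)–(c): allowed.
Allowed pairs: 2 of 3.

2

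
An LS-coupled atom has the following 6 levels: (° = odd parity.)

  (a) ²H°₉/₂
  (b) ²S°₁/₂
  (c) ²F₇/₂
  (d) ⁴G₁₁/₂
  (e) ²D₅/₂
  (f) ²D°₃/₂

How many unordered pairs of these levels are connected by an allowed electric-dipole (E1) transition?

(a)–(b): forbidden (parity, ΔL, ΔJ).
(a)–(c): forbidden (ΔL).
(a)–(d): forbidden (ΔS).
(a)–(e): forbidden (ΔL, ΔJ).
(a)–(f): forbidden (parity, ΔL, ΔJ).
(b)–(c): forbidden (ΔL, ΔJ).
(b)–(d): forbidden (ΔS, ΔL, ΔJ).
(b)–(e): forbidden (ΔL, ΔJ).
(b)–(f): forbidden (parity, ΔL).
(c)–(d): forbidden (parity, ΔS, ΔJ).
(c)–(e): forbidden (parity).
(c)–(f): forbidden (ΔJ).
(d)–(e): forbidden (parity, ΔS, ΔL, ΔJ).
(d)–(f): forbidden (ΔS, ΔL, ΔJ).
(e)–(f): allowed.
Allowed pairs: 1 of 15.

1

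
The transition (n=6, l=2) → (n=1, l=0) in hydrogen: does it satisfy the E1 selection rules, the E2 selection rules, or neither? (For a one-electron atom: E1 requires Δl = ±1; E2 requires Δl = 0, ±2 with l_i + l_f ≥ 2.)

E2

Δl = 0 − 2 = -2; l_i + l_f = 2.
E1 (Δl = ±1): not satisfied.
E2 (Δl = 0,±2, l_i+l_f ≥ 2): satisfied.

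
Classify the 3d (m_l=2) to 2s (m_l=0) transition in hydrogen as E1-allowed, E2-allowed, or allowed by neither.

Δl = 0 − 2 = -2; l_i + l_f = 2.
Δm_l = -2.
E1 (Δl = ±1, |Δm_l| ≤ 1): not satisfied.
E2 (Δl = 0,±2, l_i+l_f ≥ 2, |Δm_l| ≤ 2): satisfied.

E2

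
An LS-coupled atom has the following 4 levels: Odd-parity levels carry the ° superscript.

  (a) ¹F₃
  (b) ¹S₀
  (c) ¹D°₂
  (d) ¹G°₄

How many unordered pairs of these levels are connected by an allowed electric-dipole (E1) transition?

2

(a)–(b): forbidden (parity, ΔL, ΔJ).
(a)–(c): allowed.
(a)–(d): allowed.
(b)–(c): forbidden (ΔL, ΔJ).
(b)–(d): forbidden (ΔL, ΔJ).
(c)–(d): forbidden (parity, ΔL, ΔJ).
Allowed pairs: 2 of 6.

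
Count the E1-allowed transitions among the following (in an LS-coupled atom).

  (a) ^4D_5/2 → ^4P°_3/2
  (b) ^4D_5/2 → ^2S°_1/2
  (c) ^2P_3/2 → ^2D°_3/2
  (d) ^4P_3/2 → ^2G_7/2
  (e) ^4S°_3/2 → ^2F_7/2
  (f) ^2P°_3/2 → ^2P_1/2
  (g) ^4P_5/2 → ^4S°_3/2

4

(a) allowed
(b) forbidden (ΔS, ΔL, ΔJ fail)
(c) allowed
(d) forbidden (parity, ΔS, ΔL, ΔJ fail)
(e) forbidden (ΔS, ΔL, ΔJ fail)
(f) allowed
(g) allowed
Total allowed: 4 of 7.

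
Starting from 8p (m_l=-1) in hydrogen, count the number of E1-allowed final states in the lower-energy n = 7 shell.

E1 requires Δl = ±1, so l_f ∈ {0, 2}; with 0 ≤ l_f ≤ n_f−1 = 6, the allowed l_f values are {0, 2}.
For l_f = 0: m_f ∈ {m_i−1, m_i, m_i+1} ∩ [−0, 0] = {0} → 1 state.
For l_f = 2: m_f ∈ {m_i−1, m_i, m_i+1} ∩ [−2, 2] = {-2, -1, 0} → 3 states.
Total: 4.

4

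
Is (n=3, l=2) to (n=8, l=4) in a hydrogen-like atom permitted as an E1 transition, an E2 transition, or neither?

Δl = 4 − 2 = +2; l_i + l_f = 6.
E1 (Δl = ±1): not satisfied.
E2 (Δl = 0,±2, l_i+l_f ≥ 2): satisfied.

E2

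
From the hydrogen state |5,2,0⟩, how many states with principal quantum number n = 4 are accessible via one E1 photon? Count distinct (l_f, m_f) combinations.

E1 requires Δl = ±1, so l_f ∈ {1, 3}; with 0 ≤ l_f ≤ n_f−1 = 3, the allowed l_f values are {1, 3}.
For l_f = 1: m_f ∈ {m_i−1, m_i, m_i+1} ∩ [−1, 1] = {-1, 0, 1} → 3 states.
For l_f = 3: m_f ∈ {m_i−1, m_i, m_i+1} ∩ [−3, 3] = {-1, 0, 1} → 3 states.
Total: 6.

6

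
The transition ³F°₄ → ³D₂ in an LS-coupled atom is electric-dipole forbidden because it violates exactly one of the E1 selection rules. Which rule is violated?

the ΔJ = 0, ±1 rule

Reading off the term symbols: S 1→1, L 3→2, J 4→2, parity odd→even.
ΔJ = 0, ±1 (not J=0↔0): J: 4 → 2, ΔJ = -2 — fails.
Parity must change: odd → even — passes.
ΔS = 0: S: 1 → 1 — passes.
ΔL = 0, ±1 (not L=0↔0): L: 3 → 2, ΔL = -1 — passes.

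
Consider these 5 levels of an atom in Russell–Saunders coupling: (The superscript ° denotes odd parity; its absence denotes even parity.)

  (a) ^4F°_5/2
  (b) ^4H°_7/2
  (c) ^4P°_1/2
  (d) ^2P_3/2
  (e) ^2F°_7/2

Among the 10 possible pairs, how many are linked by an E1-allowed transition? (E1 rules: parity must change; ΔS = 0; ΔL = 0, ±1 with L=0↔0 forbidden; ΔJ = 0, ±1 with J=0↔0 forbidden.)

(a)–(b): forbidden (parity, ΔL).
(a)–(c): forbidden (parity, ΔL, ΔJ).
(a)–(d): forbidden (ΔS, ΔL).
(a)–(e): forbidden (parity, ΔS).
(b)–(c): forbidden (parity, ΔL, ΔJ).
(b)–(d): forbidden (ΔS, ΔL, ΔJ).
(b)–(e): forbidden (parity, ΔS, ΔL).
(c)–(d): forbidden (ΔS).
(c)–(e): forbidden (parity, ΔS, ΔL, ΔJ).
(d)–(e): forbidden (ΔL, ΔJ).
Allowed pairs: 0 of 10.

0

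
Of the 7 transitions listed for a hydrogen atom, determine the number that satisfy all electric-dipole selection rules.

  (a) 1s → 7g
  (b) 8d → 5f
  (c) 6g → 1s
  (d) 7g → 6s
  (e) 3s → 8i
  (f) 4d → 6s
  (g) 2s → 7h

1

(a) forbidden — Δl = +4 (E1 requires Δl = ±1)
(b) allowed
(c) forbidden — Δl = -4 (E1 requires Δl = ±1)
(d) forbidden — Δl = -4 (E1 requires Δl = ±1)
(e) forbidden — Δl = +6 (E1 requires Δl = ±1)
(f) forbidden — Δl = -2 (E1 requires Δl = ±1)
(g) forbidden — Δl = +5 (E1 requires Δl = ±1)
Total allowed: 1 of 7.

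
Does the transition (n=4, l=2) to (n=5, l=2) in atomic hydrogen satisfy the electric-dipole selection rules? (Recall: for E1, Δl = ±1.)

forbidden

Δl = 2 − 2 = +0; the E1 rule Δl = ±1 is violated.
The transition is electric-dipole forbidden.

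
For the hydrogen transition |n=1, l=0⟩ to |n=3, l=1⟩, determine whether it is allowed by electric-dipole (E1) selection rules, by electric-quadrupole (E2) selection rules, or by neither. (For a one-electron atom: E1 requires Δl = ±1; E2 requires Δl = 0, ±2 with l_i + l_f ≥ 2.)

Δl = 1 − 0 = +1; l_i + l_f = 1.
E1 (Δl = ±1): satisfied.
E2 (Δl = 0,±2, l_i+l_f ≥ 2): not satisfied.

E1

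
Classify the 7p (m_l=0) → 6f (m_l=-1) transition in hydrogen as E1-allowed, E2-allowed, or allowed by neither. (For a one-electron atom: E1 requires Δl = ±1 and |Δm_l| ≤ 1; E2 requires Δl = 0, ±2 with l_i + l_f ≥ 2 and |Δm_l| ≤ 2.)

Δl = 3 − 1 = +2; l_i + l_f = 4.
Δm_l = -1.
E1 (Δl = ±1, |Δm_l| ≤ 1): not satisfied.
E2 (Δl = 0,±2, l_i+l_f ≥ 2, |Δm_l| ≤ 2): satisfied.

E2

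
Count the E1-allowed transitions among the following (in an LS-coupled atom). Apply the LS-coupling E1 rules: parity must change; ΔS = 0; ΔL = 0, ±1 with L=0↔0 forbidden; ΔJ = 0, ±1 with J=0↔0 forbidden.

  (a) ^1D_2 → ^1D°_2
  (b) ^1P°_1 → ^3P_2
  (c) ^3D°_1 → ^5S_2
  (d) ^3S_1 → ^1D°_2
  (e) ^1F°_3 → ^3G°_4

1

(a) allowed
(b) forbidden (ΔS fails)
(c) forbidden (ΔS, ΔL fail)
(d) forbidden (ΔS, ΔL fail)
(e) forbidden (parity, ΔS fail)
Total allowed: 1 of 5.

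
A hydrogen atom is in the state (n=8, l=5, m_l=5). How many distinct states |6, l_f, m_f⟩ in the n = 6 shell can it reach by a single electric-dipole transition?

E1 requires Δl = ±1, so l_f ∈ {4, 6}; with 0 ≤ l_f ≤ n_f−1 = 5, the allowed l_f values are {4}.
For l_f = 4: m_f ∈ {m_i−1, m_i, m_i+1} ∩ [−4, 4] = {4} → 1 state.
Total: 1.

1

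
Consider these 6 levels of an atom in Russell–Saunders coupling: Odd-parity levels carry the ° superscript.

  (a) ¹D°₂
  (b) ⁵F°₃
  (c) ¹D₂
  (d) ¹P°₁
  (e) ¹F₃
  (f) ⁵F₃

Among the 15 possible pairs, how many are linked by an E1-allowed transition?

4

(a)–(b): forbidden (parity, ΔS).
(a)–(c): allowed.
(a)–(d): forbidden (parity).
(a)–(e): allowed.
(a)–(f): forbidden (ΔS).
(b)–(c): forbidden (ΔS).
(b)–(d): forbidden (parity, ΔS, ΔL, ΔJ).
(b)–(e): forbidden (ΔS).
(b)–(f): allowed.
(c)–(d): allowed.
(c)–(e): forbidden (parity).
(c)–(f): forbidden (parity, ΔS).
(d)–(e): forbidden (ΔL, ΔJ).
(d)–(f): forbidden (ΔS, ΔL, ΔJ).
(e)–(f): forbidden (parity, ΔS).
Allowed pairs: 4 of 15.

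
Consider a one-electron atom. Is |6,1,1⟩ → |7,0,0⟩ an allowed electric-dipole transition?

allowed

Δl = 0 − 1 = -1; the E1 rule Δl = ±1 is passes.
m_l: 1 → 0 (Δm_l = -1). |Δm_l| ≤ 1 passes.
All E1 selection rules are satisfied.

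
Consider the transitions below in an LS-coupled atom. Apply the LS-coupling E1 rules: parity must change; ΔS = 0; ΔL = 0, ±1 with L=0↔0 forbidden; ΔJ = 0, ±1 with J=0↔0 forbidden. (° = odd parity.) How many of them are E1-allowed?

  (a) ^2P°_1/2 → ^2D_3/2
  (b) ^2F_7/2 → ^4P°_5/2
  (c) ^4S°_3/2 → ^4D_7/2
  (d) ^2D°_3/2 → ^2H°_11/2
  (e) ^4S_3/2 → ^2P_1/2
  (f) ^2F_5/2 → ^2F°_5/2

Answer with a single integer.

(a) allowed
(b) forbidden (ΔS, ΔL fail)
(c) forbidden (ΔL, ΔJ fail)
(d) forbidden (parity, ΔL, ΔJ fail)
(e) forbidden (parity, ΔS fail)
(f) allowed
Total allowed: 2 of 6.

2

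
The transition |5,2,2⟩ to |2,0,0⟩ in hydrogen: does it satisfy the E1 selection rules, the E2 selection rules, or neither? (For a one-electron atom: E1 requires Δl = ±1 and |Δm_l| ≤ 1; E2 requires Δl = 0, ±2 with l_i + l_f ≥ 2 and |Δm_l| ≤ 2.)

Δl = 0 − 2 = -2; l_i + l_f = 2.
Δm_l = -2.
E1 (Δl = ±1, |Δm_l| ≤ 1): not satisfied.
E2 (Δl = 0,±2, l_i+l_f ≥ 2, |Δm_l| ≤ 2): satisfied.

E2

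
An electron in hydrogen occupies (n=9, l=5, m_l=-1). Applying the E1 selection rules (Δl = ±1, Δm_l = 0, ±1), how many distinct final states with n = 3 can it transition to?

0

E1 requires l_f ∈ {4, 6}, but neither lies in [0, 2], so no final state is reachable.
Total: 0.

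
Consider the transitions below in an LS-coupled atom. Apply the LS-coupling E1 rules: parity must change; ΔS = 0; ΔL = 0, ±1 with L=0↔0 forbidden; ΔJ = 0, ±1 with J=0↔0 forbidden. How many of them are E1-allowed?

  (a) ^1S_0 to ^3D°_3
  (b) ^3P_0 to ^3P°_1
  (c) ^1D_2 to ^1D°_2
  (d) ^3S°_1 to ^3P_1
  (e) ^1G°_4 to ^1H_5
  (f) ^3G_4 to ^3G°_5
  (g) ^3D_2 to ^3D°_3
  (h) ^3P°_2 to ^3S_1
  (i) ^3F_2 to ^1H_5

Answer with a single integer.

(a) forbidden (ΔS, ΔL, ΔJ fail)
(b) allowed
(c) allowed
(d) allowed
(e) allowed
(f) allowed
(g) allowed
(h) allowed
(i) forbidden (parity, ΔS, ΔL, ΔJ fail)
Total allowed: 7 of 9.

7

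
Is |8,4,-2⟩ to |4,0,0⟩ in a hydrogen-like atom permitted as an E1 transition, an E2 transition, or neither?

neither

Δl = 0 − 4 = -4; l_i + l_f = 4.
Δm_l = +2.
E1 (Δl = ±1, |Δm_l| ≤ 1): not satisfied.
E2 (Δl = 0,±2, l_i+l_f ≥ 2, |Δm_l| ≤ 2): not satisfied.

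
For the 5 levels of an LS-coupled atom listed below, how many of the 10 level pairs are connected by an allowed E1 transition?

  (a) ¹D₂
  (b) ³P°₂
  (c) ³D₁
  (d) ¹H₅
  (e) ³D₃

(a)–(b): forbidden (ΔS).
(a)–(c): forbidden (parity, ΔS).
(a)–(d): forbidden (parity, ΔL, ΔJ).
(a)–(e): forbidden (parity, ΔS).
(b)–(c): allowed.
(b)–(d): forbidden (ΔS, ΔL, ΔJ).
(b)–(e): allowed.
(c)–(d): forbidden (parity, ΔS, ΔL, ΔJ).
(c)–(e): forbidden (parity, ΔJ).
(d)–(e): forbidden (parity, ΔS, ΔL, ΔJ).
Allowed pairs: 2 of 10.

2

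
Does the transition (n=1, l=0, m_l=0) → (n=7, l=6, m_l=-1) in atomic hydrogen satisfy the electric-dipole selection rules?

Initial l = 0, final l = 6, so Δl = +6. E1 requires Δl = ±1: fails.
Δm_l = -1 − (0) = -1. E1 requires Δm_l = 0, ±1: ok.
The transition is electric-dipole forbidden.

forbidden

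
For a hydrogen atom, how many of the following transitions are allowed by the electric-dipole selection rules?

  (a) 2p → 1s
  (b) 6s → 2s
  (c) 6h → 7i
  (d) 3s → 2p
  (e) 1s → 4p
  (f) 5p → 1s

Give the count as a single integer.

5

(a) allowed
(b) forbidden — Δl = +0 (E1 requires Δl = ±1)
(c) allowed
(d) allowed
(e) allowed
(f) allowed
Total allowed: 5 of 6.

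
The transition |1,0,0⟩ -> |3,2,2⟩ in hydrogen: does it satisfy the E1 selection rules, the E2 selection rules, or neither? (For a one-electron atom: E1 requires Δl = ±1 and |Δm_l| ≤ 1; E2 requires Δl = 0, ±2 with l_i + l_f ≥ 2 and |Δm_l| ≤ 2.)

Δl = 2 − 0 = +2; l_i + l_f = 2.
Δm_l = +2.
E1 (Δl = ±1, |Δm_l| ≤ 1): not satisfied.
E2 (Δl = 0,±2, l_i+l_f ≥ 2, |Δm_l| ≤ 2): satisfied.

E2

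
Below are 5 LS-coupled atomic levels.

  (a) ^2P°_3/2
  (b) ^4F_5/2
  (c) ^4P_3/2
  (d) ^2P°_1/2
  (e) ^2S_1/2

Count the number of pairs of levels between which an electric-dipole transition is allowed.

2

(a)–(b): forbidden (ΔS, ΔL).
(a)–(c): forbidden (ΔS).
(a)–(d): forbidden (parity).
(a)–(e): allowed.
(b)–(c): forbidden (parity, ΔL).
(b)–(d): forbidden (ΔS, ΔL, ΔJ).
(b)–(e): forbidden (parity, ΔS, ΔL, ΔJ).
(c)–(d): forbidden (ΔS).
(c)–(e): forbidden (parity, ΔS).
(d)–(e): allowed.
Allowed pairs: 2 of 10.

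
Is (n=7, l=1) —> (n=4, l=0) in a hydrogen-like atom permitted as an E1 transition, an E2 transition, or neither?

E1

Δl = 0 − 1 = -1; l_i + l_f = 1.
E1 (Δl = ±1): satisfied.
E2 (Δl = 0,±2, l_i+l_f ≥ 2): not satisfied.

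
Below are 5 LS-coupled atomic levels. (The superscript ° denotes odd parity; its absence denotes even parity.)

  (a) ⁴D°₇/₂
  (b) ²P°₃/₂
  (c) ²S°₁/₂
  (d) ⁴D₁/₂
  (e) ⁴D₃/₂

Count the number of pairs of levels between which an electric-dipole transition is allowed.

(a)–(b): forbidden (parity, ΔS, ΔJ).
(a)–(c): forbidden (parity, ΔS, ΔL, ΔJ).
(a)–(d): forbidden (ΔJ).
(a)–(e): forbidden (ΔJ).
(b)–(c): forbidden (parity).
(b)–(d): forbidden (ΔS).
(b)–(e): forbidden (ΔS).
(c)–(d): forbidden (ΔS, ΔL).
(c)–(e): forbidden (ΔS, ΔL).
(d)–(e): forbidden (parity).
Allowed pairs: 0 of 10.

0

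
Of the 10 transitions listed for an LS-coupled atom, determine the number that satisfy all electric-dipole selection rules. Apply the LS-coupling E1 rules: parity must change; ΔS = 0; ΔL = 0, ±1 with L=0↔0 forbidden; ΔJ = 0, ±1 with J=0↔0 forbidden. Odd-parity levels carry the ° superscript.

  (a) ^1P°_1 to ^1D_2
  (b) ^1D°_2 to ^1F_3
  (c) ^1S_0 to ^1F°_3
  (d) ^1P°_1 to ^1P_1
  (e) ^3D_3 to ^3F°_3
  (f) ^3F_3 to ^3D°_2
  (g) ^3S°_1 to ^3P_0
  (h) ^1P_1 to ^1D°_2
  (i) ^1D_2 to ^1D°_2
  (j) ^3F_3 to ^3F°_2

9

(a) allowed
(b) allowed
(c) forbidden (ΔL, ΔJ fail)
(d) allowed
(e) allowed
(f) allowed
(g) allowed
(h) allowed
(i) allowed
(j) allowed
Total allowed: 9 of 10.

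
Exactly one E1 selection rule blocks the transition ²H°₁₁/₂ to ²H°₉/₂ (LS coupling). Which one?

parity

Initial level: S=1/2, L=5, J=11/2, parity odd. Final level: S=1/2, L=5, J=9/2, parity odd.
Parity must change: odd → odd — fails.
ΔS = 0: S: 1/2 → 1/2 — ok.
ΔL = 0, ±1 (not L=0↔0): L: 5 → 5, ΔL = +0 — ok.
ΔJ = 0, ±1 (not J=0↔0): J: 11/2 → 9/2, ΔJ = -1 — ok.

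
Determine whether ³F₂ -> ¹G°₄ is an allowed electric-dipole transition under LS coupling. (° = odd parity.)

forbidden

Reading off the term symbols: S 1→0, L 3→4, J 2→4, parity even→odd.
Parity must change: even → odd — satisfied.
ΔS = 0: S: 1 → 0 — violated.
ΔL = 0, ±1 (not L=0↔0): L: 3 → 4, ΔL = +1 — satisfied.
ΔJ = 0, ±1 (not J=0↔0): J: 2 → 4, ΔJ = +2 — violated.
Rule(s) violated: ΔS, ΔJ.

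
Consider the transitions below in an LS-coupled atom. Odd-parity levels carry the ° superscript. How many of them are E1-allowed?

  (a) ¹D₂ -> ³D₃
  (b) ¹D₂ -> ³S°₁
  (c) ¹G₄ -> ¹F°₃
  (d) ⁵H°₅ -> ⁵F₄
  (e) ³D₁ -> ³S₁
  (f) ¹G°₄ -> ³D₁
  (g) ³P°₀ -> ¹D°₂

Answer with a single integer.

(a) forbidden (parity, ΔS fail)
(b) forbidden (ΔS, ΔL fail)
(c) allowed
(d) forbidden (ΔL fails)
(e) forbidden (parity, ΔL fail)
(f) forbidden (ΔS, ΔL, ΔJ fail)
(g) forbidden (parity, ΔS, ΔJ fail)
Total allowed: 1 of 7.

1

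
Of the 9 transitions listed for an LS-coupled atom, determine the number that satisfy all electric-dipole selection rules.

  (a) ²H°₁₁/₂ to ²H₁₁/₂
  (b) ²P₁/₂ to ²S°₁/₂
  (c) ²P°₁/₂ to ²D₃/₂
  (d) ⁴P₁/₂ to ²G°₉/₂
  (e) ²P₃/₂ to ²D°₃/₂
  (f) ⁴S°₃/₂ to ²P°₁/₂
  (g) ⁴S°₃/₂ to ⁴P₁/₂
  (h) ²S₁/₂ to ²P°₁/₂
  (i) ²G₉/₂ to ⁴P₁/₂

(a) allowed
(b) allowed
(c) allowed
(d) forbidden (ΔS, ΔL, ΔJ fail)
(e) allowed
(f) forbidden (parity, ΔS fail)
(g) allowed
(h) allowed
(i) forbidden (parity, ΔS, ΔL, ΔJ fail)
Total allowed: 6 of 9.

6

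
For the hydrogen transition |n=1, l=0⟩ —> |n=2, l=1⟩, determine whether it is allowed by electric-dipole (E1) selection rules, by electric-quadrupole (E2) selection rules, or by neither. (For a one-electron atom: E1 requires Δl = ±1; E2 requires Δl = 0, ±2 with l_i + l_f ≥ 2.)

E1

Δl = 1 − 0 = +1; l_i + l_f = 1.
E1 (Δl = ±1): satisfied.
E2 (Δl = 0,±2, l_i+l_f ≥ 2): not satisfied.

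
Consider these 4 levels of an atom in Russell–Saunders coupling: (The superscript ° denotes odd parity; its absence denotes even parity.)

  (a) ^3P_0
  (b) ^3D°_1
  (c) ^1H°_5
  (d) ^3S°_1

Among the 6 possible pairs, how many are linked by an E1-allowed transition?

(a)–(b): allowed.
(a)–(c): forbidden (ΔS, ΔL, ΔJ).
(a)–(d): allowed.
(b)–(c): forbidden (parity, ΔS, ΔL, ΔJ).
(b)–(d): forbidden (parity, ΔL).
(c)–(d): forbidden (parity, ΔS, ΔL, ΔJ).
Allowed pairs: 2 of 6.

2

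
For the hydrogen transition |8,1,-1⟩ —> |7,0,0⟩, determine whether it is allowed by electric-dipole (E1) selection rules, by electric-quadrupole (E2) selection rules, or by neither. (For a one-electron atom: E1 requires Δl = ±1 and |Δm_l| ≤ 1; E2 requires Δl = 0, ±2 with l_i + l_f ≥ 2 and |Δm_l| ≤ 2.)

E1

Δl = 0 − 1 = -1; l_i + l_f = 1.
Δm_l = +1.
E1 (Δl = ±1, |Δm_l| ≤ 1): satisfied.
E2 (Δl = 0,±2, l_i+l_f ≥ 2, |Δm_l| ≤ 2): not satisfied.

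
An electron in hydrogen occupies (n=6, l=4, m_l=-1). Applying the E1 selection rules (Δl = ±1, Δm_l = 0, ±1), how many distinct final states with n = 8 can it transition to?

E1 requires Δl = ±1, so l_f ∈ {3, 5}; with 0 ≤ l_f ≤ n_f−1 = 7, the allowed l_f values are {3, 5}.
For l_f = 3: m_f ∈ {m_i−1, m_i, m_i+1} ∩ [−3, 3] = {-2, -1, 0} → 3 states.
For l_f = 5: m_f ∈ {m_i−1, m_i, m_i+1} ∩ [−5, 5] = {-2, -1, 0} → 3 states.
Total: 6.

6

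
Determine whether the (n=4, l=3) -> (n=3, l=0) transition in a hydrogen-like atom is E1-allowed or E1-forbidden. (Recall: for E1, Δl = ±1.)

forbidden

l: 3 → 0 (Δl = -3). Δl = ±1 ✗.
The transition is electric-dipole forbidden.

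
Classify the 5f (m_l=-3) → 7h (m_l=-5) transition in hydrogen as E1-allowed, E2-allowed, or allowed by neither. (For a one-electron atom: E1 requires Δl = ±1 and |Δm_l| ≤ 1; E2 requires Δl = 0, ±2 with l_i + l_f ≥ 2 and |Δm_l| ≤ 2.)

Δl = 5 − 3 = +2; l_i + l_f = 8.
Δm_l = -2.
E1 (Δl = ±1, |Δm_l| ≤ 1): not satisfied.
E2 (Δl = 0,±2, l_i+l_f ≥ 2, |Δm_l| ≤ 2): satisfied.

E2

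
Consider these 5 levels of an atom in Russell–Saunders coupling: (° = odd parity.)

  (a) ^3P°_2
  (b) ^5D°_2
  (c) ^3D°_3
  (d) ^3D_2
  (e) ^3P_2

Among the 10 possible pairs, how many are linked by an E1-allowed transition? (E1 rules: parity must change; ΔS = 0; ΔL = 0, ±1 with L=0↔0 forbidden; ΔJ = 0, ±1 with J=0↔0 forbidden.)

4

(a)–(b): forbidden (parity, ΔS).
(a)–(c): forbidden (parity).
(a)–(d): allowed.
(a)–(e): allowed.
(b)–(c): forbidden (parity, ΔS).
(b)–(d): forbidden (ΔS).
(b)–(e): forbidden (ΔS).
(c)–(d): allowed.
(c)–(e): allowed.
(d)–(e): forbidden (parity).
Allowed pairs: 4 of 10.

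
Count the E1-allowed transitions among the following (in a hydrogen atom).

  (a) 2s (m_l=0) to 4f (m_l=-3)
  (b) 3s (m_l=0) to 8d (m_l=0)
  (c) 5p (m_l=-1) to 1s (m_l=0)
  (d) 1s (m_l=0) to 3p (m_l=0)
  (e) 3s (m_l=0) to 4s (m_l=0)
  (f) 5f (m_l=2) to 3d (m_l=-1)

2

(a) forbidden — Δl = +3 (E1 requires Δl = ±1); Δm_l = -3 (E1 requires Δm_l = 0, ±1)
(b) forbidden — Δl = +2 (E1 requires Δl = ±1)
(c) allowed
(d) allowed
(e) forbidden — Δl = +0 (E1 requires Δl = ±1)
(f) forbidden — Δm_l = -3 (E1 requires Δm_l = 0, ±1)
Total allowed: 2 of 6.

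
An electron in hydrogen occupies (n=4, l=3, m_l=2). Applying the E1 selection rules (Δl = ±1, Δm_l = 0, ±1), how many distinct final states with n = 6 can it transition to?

E1 requires Δl = ±1, so l_f ∈ {2, 4}; with 0 ≤ l_f ≤ n_f−1 = 5, the allowed l_f values are {2, 4}.
For l_f = 2: m_f ∈ {m_i−1, m_i, m_i+1} ∩ [−2, 2] = {1, 2} → 2 states.
For l_f = 4: m_f ∈ {m_i−1, m_i, m_i+1} ∩ [−4, 4] = {1, 2, 3} → 3 states.
Total: 5.

5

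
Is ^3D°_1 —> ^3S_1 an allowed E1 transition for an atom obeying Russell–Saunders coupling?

Initial level: S=1, L=2, J=1, parity odd. Final level: S=1, L=0, J=1, parity even.
Parity must change: odd → even — ✓.
ΔS = 0: S: 1 → 1 — ✓.
ΔL = 0, ±1 (not L=0↔0): L: 2 → 0, ΔL = -2 — ✗.
ΔJ = 0, ±1 (not J=0↔0): J: 1 → 1, ΔJ = +0 — ✓.
Rule(s) violated: ΔL.

forbidden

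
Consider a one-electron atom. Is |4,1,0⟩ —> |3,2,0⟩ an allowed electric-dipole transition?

Δl = 2 − 1 = +1; the E1 rule Δl = ±1 is ok.
m_l: 0 → 0 (Δm_l = +0). |Δm_l| ≤ 1 ok.
All E1 selection rules are satisfied.

allowed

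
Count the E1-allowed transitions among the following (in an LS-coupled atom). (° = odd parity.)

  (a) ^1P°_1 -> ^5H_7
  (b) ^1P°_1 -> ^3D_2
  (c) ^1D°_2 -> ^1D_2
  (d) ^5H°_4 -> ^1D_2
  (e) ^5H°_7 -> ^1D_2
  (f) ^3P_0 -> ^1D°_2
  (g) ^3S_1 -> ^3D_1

1

(a) forbidden (ΔS, ΔL, ΔJ fail)
(b) forbidden (ΔS fails)
(c) allowed
(d) forbidden (ΔS, ΔL, ΔJ fail)
(e) forbidden (ΔS, ΔL, ΔJ fail)
(f) forbidden (ΔS, ΔJ fail)
(g) forbidden (parity, ΔL fail)
Total allowed: 1 of 7.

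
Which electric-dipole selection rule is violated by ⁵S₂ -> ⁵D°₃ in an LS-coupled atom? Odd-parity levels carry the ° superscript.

the ΔL = 0, ±1 rule

Reading off the term symbols: S 2→2, L 0→2, J 2→3, parity even→odd.
Parity must change: even → odd — ✓.
ΔS = 0: S: 2 → 2 — ✓.
ΔL = 0, ±1 (not L=0↔0): L: 0 → 2, ΔL = +2 — ✗.
ΔJ = 0, ±1 (not J=0↔0): J: 2 → 3, ΔJ = +1 — ✓.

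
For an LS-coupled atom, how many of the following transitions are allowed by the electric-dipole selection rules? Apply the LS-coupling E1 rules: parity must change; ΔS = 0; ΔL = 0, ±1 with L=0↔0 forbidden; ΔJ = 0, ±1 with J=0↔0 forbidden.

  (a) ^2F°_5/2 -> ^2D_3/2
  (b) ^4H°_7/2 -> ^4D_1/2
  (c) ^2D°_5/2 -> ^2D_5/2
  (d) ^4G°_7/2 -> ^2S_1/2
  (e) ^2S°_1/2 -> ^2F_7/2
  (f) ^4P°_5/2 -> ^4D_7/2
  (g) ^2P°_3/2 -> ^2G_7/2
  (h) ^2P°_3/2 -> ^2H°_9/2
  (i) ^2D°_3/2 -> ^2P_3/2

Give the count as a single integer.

4

(a) allowed
(b) forbidden (ΔL, ΔJ fail)
(c) allowed
(d) forbidden (ΔS, ΔL, ΔJ fail)
(e) forbidden (ΔL, ΔJ fail)
(f) allowed
(g) forbidden (ΔL, ΔJ fail)
(h) forbidden (parity, ΔL, ΔJ fail)
(i) allowed
Total allowed: 4 of 9.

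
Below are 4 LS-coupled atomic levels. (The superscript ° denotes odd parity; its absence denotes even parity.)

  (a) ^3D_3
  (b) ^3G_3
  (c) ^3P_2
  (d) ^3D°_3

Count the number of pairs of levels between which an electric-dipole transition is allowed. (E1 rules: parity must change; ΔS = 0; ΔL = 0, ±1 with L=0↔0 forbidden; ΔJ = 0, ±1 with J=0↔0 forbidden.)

(a)–(b): forbidden (parity, ΔL).
(a)–(c): forbidden (parity).
(a)–(d): allowed.
(b)–(c): forbidden (parity, ΔL).
(b)–(d): forbidden (ΔL).
(c)–(d): allowed.
Allowed pairs: 2 of 6.

2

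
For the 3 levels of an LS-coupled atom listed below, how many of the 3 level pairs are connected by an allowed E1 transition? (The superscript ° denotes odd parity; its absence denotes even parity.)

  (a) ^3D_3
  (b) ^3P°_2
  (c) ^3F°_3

2

(a)–(b): allowed.
(a)–(c): allowed.
(b)–(c): forbidden (parity, ΔL).
Allowed pairs: 2 of 3.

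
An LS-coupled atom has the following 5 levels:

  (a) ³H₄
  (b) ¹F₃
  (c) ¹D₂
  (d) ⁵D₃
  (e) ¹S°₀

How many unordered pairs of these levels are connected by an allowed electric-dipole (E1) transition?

0

(a)–(b): forbidden (parity, ΔS, ΔL).
(a)–(c): forbidden (parity, ΔS, ΔL, ΔJ).
(a)–(d): forbidden (parity, ΔS, ΔL).
(a)–(e): forbidden (ΔS, ΔL, ΔJ).
(b)–(c): forbidden (parity).
(b)–(d): forbidden (parity, ΔS).
(b)–(e): forbidden (ΔL, ΔJ).
(c)–(d): forbidden (parity, ΔS).
(c)–(e): forbidden (ΔL, ΔJ).
(d)–(e): forbidden (ΔS, ΔL, ΔJ).
Allowed pairs: 0 of 10.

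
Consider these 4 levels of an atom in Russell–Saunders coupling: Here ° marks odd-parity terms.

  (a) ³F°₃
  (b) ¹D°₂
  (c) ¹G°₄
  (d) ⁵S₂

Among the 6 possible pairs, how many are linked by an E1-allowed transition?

0

(a)–(b): forbidden (parity, ΔS).
(a)–(c): forbidden (parity, ΔS).
(a)–(d): forbidden (ΔS, ΔL).
(b)–(c): forbidden (parity, ΔL, ΔJ).
(b)–(d): forbidden (ΔS, ΔL).
(c)–(d): forbidden (ΔS, ΔL, ΔJ).
Allowed pairs: 0 of 6.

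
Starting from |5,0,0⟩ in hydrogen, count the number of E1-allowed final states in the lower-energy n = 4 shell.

3

E1 requires Δl = ±1, so l_f ∈ {-1, 1}; with 0 ≤ l_f ≤ n_f−1 = 3, the allowed l_f values are {1}.
For l_f = 1: m_f ∈ {m_i−1, m_i, m_i+1} ∩ [−1, 1] = {-1, 0, 1} → 3 states.
Total: 3.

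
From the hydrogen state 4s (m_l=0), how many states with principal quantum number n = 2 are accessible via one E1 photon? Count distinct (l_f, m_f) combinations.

3

E1 requires Δl = ±1, so l_f ∈ {-1, 1}; with 0 ≤ l_f ≤ n_f−1 = 1, the allowed l_f values are {1}.
For l_f = 1: m_f ∈ {m_i−1, m_i, m_i+1} ∩ [−1, 1] = {-1, 0, 1} → 3 states.
Total: 3.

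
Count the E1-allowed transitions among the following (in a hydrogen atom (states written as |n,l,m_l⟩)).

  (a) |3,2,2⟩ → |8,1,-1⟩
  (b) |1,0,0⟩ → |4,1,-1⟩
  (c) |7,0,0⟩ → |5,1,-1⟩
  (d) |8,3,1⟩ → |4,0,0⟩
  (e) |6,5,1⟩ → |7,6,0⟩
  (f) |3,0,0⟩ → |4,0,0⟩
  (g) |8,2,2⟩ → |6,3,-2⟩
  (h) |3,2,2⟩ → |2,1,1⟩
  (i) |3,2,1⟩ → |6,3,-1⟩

(a) forbidden — Δm_l = -3 (E1 requires Δm_l = 0, ±1)
(b) allowed
(c) allowed
(d) forbidden — Δl = -3 (E1 requires Δl = ±1)
(e) allowed
(f) forbidden — Δl = +0 (E1 requires Δl = ±1)
(g) forbidden — Δm_l = -4 (E1 requires Δm_l = 0, ±1)
(h) allowed
(i) forbidden — Δm_l = -2 (E1 requires Δm_l = 0, ±1)
Total allowed: 4 of 9.

4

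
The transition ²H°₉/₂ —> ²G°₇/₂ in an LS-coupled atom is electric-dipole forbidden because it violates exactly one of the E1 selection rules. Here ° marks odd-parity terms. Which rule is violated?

Reading off the term symbols: S 1/2→1/2, L 5→4, J 9/2→7/2, parity odd→odd.
Parity must change: odd → odd — ✗.
ΔS = 0: S: 1/2 → 1/2 — ✓.
ΔL = 0, ±1 (not L=0↔0): L: 5 → 4, ΔL = -1 — ✓.
ΔJ = 0, ±1 (not J=0↔0): J: 9/2 → 7/2, ΔJ = -1 — ✓.

parity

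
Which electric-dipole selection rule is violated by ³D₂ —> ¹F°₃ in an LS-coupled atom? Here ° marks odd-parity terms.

Parity must change: even → odd — satisfied.
ΔS = 0: S: 1 → 0 — violated.
ΔJ = 0, ±1 (not J=0↔0): J: 2 → 3, ΔJ = +1 — satisfied.
ΔL = 0, ±1 (not L=0↔0): L: 2 → 3, ΔL = +1 — satisfied.

the ΔS = 0 rule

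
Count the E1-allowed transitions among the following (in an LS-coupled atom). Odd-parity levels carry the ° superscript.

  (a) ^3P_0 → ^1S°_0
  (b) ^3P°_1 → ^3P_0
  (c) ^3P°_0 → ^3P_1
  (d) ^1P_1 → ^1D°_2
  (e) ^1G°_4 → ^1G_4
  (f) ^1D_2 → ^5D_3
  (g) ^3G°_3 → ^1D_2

(a) forbidden (ΔS, ΔJ fail)
(b) allowed
(c) allowed
(d) allowed
(e) allowed
(f) forbidden (parity, ΔS fail)
(g) forbidden (ΔS, ΔL fail)
Total allowed: 4 of 7.

4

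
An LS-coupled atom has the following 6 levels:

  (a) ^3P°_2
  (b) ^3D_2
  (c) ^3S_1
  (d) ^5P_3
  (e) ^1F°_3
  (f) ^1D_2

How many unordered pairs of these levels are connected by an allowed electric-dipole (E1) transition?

(a)–(b): allowed.
(a)–(c): allowed.
(a)–(d): forbidden (ΔS).
(a)–(e): forbidden (parity, ΔS, ΔL).
(a)–(f): forbidden (ΔS).
(b)–(c): forbidden (parity, ΔL).
(b)–(d): forbidden (parity, ΔS).
(b)–(e): forbidden (ΔS).
(b)–(f): forbidden (parity, ΔS).
(c)–(d): forbidden (parity, ΔS, ΔJ).
(c)–(e): forbidden (ΔS, ΔL, ΔJ).
(c)–(f): forbidden (parity, ΔS, ΔL).
(d)–(e): forbidden (ΔS, ΔL).
(d)–(f): forbidden (parity, ΔS).
(e)–(f): allowed.
Allowed pairs: 3 of 15.

3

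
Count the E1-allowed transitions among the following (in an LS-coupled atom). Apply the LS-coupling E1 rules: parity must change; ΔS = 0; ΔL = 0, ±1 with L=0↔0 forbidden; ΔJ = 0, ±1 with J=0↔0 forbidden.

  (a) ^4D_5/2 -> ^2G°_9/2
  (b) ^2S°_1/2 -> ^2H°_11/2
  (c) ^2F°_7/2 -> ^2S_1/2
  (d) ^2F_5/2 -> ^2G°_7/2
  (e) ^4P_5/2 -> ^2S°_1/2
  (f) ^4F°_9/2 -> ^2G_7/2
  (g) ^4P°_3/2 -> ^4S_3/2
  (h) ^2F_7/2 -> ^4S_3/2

2

(a) forbidden (ΔS, ΔL, ΔJ fail)
(b) forbidden (parity, ΔL, ΔJ fail)
(c) forbidden (ΔL, ΔJ fail)
(d) allowed
(e) forbidden (ΔS, ΔJ fail)
(f) forbidden (ΔS fails)
(g) allowed
(h) forbidden (parity, ΔS, ΔL, ΔJ fail)
Total allowed: 2 of 8.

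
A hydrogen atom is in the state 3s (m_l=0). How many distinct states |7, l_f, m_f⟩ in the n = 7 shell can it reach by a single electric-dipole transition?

3

E1 requires Δl = ±1, so l_f ∈ {-1, 1}; with 0 ≤ l_f ≤ n_f−1 = 6, the allowed l_f values are {1}.
For l_f = 1: m_f ∈ {m_i−1, m_i, m_i+1} ∩ [−1, 1] = {-1, 0, 1} → 3 states.
Total: 3.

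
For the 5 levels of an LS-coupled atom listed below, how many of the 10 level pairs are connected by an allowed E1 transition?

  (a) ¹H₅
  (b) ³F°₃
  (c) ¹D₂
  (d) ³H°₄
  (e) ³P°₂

0

(a)–(b): forbidden (ΔS, ΔL, ΔJ).
(a)–(c): forbidden (parity, ΔL, ΔJ).
(a)–(d): forbidden (ΔS).
(a)–(e): forbidden (ΔS, ΔL, ΔJ).
(b)–(c): forbidden (ΔS).
(b)–(d): forbidden (parity, ΔL).
(b)–(e): forbidden (parity, ΔL).
(c)–(d): forbidden (ΔS, ΔL, ΔJ).
(c)–(e): forbidden (ΔS).
(d)–(e): forbidden (parity, ΔL, ΔJ).
Allowed pairs: 0 of 10.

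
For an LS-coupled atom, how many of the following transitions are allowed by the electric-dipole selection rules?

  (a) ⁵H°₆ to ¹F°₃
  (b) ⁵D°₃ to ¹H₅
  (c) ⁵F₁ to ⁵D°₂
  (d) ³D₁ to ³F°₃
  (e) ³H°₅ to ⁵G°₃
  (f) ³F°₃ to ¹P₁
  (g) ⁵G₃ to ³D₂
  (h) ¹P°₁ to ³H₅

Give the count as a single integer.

(a) forbidden (parity, ΔS, ΔL, ΔJ fail)
(b) forbidden (ΔS, ΔL, ΔJ fail)
(c) allowed
(d) forbidden (ΔJ fails)
(e) forbidden (parity, ΔS, ΔJ fail)
(f) forbidden (ΔS, ΔL, ΔJ fail)
(g) forbidden (parity, ΔS, ΔL fail)
(h) forbidden (ΔS, ΔL, ΔJ fail)
Total allowed: 1 of 8.

1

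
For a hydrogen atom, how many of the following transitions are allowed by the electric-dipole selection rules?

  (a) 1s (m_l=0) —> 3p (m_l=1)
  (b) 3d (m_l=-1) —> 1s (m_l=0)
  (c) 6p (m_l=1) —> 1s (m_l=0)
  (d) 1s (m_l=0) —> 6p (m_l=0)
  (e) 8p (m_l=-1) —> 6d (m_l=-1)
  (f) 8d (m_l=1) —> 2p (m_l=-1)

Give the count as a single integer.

4

(a) allowed
(b) forbidden — Δl = -2 (E1 requires Δl = ±1)
(c) allowed
(d) allowed
(e) allowed
(f) forbidden — Δm_l = -2 (E1 requires Δm_l = 0, ±1)
Total allowed: 4 of 6.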